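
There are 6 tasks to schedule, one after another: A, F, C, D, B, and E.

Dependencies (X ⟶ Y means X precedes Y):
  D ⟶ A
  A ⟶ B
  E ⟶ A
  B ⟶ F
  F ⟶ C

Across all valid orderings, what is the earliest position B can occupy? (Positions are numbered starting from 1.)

Every task that must precede B has to come before it. Tracing all chains that end at B, those tasks are: A, D, E — 3 in total.
With 3 mandatory predecessors, the earliest B can sit is position 3+1 = 4, and placing just those 3 first achieves it.

4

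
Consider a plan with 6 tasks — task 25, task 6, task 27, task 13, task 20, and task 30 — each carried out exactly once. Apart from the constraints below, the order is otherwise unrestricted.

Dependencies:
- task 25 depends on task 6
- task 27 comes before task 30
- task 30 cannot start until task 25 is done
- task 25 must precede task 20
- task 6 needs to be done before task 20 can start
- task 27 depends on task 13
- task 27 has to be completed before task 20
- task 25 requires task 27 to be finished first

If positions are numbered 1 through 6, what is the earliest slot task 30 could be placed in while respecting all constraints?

Working backwards through the constraints from task 30, its full set of required predecessors is task 25, task 6, task 27, task 13 — 4 of them.
With 4 mandatory predecessors, the earliest task 30 can sit is position 4+1 = 5, and placing just those 4 first achieves it.

5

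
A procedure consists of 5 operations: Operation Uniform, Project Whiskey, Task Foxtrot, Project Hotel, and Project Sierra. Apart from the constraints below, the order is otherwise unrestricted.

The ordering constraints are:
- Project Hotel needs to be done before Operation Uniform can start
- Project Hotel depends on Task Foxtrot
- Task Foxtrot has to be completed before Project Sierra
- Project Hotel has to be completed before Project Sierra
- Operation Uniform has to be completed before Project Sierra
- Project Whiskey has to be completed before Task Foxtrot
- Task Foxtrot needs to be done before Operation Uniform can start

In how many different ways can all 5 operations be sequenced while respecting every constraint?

Only Project Whiskey has no prerequisites, so it must go first.
Every operation is then forced in turn, so only 1 complete ordering is consistent with the constraints.

1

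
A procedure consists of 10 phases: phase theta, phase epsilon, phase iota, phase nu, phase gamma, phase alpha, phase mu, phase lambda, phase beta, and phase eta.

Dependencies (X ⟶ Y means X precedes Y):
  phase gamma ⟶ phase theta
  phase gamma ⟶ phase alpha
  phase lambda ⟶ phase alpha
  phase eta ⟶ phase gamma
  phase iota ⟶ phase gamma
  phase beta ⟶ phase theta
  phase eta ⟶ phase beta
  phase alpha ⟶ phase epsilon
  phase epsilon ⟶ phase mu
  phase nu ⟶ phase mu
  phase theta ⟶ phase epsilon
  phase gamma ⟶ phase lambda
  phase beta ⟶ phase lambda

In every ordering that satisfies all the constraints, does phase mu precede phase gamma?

The constraints actually force phase gamma before phase mu (via phase gamma → phase theta → phase epsilon → phase mu), not the other way around.
So phase mu never precedes phase gamma.

No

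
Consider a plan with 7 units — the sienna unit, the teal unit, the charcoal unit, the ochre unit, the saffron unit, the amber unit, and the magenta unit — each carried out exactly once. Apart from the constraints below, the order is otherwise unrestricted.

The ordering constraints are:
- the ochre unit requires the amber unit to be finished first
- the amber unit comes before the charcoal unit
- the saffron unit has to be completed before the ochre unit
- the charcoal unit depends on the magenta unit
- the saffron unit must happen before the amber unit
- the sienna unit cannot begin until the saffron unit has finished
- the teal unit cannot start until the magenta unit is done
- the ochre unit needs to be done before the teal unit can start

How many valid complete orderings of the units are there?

63

2 units have no prerequisites (the saffron unit, the magenta unit), so any of them could come first.
Enumerating by repeatedly choosing an available unit (one whose prerequisites are all placed) gives 63 distinct complete orderings.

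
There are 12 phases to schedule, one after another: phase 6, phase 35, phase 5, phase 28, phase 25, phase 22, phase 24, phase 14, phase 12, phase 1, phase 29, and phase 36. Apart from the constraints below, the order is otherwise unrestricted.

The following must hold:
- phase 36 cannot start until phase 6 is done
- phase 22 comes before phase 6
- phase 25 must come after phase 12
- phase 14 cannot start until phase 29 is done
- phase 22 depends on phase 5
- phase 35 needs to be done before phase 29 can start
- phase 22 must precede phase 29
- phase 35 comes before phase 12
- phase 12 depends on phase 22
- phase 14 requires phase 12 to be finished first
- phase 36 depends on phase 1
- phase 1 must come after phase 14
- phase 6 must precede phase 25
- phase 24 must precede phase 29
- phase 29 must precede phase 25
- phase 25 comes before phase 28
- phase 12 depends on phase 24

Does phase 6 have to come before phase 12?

Nothing in the constraints links phase 6 and phase 12; they are unordered relative to each other.
So phase 6 can come before phase 12 or after — it is not forced.

No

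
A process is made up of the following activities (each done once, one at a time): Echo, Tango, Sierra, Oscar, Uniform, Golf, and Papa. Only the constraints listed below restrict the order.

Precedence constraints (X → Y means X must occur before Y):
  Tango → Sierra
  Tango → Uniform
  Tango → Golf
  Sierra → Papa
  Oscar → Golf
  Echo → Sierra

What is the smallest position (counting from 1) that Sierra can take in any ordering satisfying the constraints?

3

Every activity that must precede Sierra has to come before it. Tracing all chains that end at Sierra, those activities are: Echo, Tango — 2 in total.
So at minimum 2 activities come before Sierra, putting Sierra no earlier than position 3. That position is achievable by scheduling exactly those predecessors first.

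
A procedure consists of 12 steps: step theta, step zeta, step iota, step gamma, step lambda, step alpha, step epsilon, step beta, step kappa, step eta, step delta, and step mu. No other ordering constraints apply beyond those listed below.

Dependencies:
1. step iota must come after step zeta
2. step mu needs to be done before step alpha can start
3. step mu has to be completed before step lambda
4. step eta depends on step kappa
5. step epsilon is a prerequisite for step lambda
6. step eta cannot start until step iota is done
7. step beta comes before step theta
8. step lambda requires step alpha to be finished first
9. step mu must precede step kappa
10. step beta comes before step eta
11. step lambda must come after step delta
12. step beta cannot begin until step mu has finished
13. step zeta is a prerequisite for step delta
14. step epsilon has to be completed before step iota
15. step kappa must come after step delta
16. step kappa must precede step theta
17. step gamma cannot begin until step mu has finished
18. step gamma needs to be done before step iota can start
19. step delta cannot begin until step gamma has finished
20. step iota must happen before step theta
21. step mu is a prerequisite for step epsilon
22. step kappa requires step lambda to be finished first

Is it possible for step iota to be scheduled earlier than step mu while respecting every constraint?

Following step mu → step gamma → step iota, step mu must precede step iota in every valid ordering.
So no valid ordering can have step iota before step mu.

No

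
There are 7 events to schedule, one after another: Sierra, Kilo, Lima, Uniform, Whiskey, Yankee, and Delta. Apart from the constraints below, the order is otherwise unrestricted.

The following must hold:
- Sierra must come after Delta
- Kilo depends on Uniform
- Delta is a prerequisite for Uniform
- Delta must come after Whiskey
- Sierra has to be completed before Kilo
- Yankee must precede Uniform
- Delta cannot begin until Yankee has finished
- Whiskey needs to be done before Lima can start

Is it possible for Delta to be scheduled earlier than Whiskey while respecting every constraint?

There is a dependency chain Whiskey → Delta, so Delta always comes after Whiskey.
Hence Delta can never be scheduled before Whiskey.

No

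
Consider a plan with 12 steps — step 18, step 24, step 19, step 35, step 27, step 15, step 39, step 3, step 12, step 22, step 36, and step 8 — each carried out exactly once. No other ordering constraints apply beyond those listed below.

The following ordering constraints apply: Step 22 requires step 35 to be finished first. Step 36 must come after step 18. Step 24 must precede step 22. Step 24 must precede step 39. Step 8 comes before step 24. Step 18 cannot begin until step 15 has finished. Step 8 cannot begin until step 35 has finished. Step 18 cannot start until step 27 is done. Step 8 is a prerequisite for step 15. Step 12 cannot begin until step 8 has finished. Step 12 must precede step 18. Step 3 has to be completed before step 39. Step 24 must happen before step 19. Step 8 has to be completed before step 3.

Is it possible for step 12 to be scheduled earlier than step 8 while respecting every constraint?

No

The constraints give a chain step 8 → step 12, which forces step 8 before step 12.
So no valid ordering can have step 12 before step 8.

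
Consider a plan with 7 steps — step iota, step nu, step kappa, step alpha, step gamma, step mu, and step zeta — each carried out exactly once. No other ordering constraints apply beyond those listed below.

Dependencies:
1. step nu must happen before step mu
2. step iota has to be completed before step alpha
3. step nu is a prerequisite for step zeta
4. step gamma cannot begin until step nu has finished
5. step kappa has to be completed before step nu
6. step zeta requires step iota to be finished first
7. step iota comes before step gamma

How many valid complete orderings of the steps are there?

2 steps have no prerequisites (step iota, step kappa), so any of them could come first.
Counting all ways to extend the partial order to a total order gives 96.

96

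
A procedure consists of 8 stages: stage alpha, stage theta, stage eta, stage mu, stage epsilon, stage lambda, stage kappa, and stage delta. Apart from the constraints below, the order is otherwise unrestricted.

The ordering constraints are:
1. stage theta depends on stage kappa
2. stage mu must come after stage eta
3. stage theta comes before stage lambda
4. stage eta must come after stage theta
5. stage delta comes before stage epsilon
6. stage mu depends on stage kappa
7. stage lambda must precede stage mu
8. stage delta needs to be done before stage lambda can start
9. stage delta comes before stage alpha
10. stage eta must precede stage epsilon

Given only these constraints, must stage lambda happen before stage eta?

No

Nothing in the constraints links stage lambda and stage eta; they are unordered relative to each other.
There exist valid orderings with stage eta before stage lambda, so stage lambda is not required to come first.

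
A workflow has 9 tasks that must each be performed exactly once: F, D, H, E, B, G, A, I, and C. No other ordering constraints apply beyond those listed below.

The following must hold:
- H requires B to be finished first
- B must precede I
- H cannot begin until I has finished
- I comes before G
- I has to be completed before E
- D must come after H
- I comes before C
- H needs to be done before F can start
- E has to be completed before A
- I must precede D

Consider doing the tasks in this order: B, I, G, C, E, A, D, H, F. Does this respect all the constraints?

Here H comes after D.
Since H is required before D, the ordering is invalid.

No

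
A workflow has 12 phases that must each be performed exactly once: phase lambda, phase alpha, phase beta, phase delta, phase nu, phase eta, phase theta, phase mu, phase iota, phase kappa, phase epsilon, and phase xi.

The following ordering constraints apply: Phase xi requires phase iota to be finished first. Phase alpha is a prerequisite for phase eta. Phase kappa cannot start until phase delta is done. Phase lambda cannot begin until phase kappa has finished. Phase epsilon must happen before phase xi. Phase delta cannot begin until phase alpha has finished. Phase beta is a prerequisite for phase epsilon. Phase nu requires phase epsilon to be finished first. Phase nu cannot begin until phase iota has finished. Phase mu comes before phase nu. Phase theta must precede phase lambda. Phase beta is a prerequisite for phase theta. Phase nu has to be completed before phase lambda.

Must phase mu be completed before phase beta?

No

No chain of constraints connects phase mu to phase beta in either direction.
So phase mu can come before phase beta or after — it is not forced.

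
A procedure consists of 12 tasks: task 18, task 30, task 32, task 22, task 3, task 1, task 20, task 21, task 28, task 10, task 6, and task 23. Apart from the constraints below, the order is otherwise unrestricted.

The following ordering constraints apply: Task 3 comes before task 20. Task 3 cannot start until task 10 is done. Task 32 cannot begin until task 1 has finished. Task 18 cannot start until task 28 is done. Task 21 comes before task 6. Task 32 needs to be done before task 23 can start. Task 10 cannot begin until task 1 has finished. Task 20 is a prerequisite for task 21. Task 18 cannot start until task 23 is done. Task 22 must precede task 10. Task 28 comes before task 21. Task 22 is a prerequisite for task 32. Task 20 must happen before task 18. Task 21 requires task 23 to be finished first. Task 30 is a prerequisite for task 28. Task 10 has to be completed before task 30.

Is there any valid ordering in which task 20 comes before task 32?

No chain of constraints runs from task 32 to task 20, so task 32 is not required to come first.
So a valid ordering placing task 20 earlier than task 32 exists.

Yes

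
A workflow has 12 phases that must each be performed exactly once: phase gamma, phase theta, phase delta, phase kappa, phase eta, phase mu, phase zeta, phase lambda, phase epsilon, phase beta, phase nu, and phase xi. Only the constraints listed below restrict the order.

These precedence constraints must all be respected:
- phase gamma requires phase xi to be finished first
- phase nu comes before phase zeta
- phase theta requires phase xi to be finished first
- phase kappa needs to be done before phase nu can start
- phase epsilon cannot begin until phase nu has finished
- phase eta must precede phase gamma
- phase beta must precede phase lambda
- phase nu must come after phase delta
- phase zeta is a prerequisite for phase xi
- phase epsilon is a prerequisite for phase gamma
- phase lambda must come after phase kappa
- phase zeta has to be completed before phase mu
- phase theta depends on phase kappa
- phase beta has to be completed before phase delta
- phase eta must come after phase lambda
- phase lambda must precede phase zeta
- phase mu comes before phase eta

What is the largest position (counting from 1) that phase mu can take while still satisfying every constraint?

Following every chain forward from phase mu, the phases that must come later are phase gamma, phase eta — 2 of them.
So at least 2 phases follow phase mu, putting phase mu no later than position 10. That position is achievable by scheduling everything else first.

10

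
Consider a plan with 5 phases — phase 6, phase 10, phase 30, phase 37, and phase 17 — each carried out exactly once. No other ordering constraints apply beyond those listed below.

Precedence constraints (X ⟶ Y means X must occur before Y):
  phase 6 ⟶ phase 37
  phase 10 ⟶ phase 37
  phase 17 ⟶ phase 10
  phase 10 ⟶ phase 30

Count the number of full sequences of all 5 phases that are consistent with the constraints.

The phases with no prerequisites are phase 6, phase 17; any of them can be placed first.
Enumerating by repeatedly choosing an available phase (one whose prerequisites are all placed) gives 7 distinct complete orderings.

7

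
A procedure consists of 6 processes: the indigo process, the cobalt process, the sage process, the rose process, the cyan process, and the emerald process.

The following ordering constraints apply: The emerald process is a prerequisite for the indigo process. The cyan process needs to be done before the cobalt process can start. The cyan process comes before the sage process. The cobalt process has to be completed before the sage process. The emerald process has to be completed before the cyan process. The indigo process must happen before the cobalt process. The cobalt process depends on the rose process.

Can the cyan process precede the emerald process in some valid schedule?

No

Following the emerald process → the cyan process, the emerald process must precede the cyan process in every valid ordering.
So no valid ordering can have the cyan process before the emerald process.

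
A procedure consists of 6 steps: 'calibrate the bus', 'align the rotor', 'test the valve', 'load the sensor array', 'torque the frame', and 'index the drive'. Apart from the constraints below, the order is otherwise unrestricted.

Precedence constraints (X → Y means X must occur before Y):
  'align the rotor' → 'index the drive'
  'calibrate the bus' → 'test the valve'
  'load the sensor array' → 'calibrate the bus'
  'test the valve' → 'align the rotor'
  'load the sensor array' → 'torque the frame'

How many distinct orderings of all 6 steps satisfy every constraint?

5

'load the sensor array' is the only step with nothing required before it, so every ordering starts there.
Counting all ways to extend the partial order to a total order gives 5.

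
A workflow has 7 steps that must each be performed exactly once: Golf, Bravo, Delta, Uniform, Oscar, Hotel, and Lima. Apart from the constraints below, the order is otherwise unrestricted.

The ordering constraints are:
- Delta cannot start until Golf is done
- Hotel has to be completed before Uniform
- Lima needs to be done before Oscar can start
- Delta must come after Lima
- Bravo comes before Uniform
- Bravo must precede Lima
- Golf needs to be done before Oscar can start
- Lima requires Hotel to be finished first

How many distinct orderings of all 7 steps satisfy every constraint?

72

3 steps have no prerequisites (Golf, Bravo, Hotel), so any of them could come first.
Counting all ways to extend the partial order to a total order gives 72.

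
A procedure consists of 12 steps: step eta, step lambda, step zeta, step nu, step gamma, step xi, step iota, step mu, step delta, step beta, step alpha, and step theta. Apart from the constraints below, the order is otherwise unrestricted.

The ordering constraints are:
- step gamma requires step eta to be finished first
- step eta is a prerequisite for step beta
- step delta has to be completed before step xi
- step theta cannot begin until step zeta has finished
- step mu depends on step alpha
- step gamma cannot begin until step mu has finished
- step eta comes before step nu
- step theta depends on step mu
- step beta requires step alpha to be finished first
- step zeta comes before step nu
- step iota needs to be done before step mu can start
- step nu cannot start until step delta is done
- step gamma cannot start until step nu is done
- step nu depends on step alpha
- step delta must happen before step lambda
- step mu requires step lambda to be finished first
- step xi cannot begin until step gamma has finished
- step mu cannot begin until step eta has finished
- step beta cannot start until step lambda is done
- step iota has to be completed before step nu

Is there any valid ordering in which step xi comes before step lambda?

No

Following step lambda → step mu → step gamma → step xi, step lambda must precede step xi in every valid ordering.
Hence step xi can never be scheduled before step lambda.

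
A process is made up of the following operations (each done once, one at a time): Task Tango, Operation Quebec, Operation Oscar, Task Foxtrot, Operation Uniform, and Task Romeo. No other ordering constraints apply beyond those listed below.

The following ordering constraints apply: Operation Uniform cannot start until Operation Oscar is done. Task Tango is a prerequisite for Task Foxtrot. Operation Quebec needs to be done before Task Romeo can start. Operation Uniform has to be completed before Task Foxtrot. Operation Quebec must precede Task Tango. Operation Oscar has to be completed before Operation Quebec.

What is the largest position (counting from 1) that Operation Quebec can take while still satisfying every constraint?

Every operation that must follow Operation Quebec has to come after it. Tracing all chains starting from Operation Quebec, those operations are: Task Tango, Task Foxtrot, Task Romeo — 3 in total.
So at least 3 operations follow Operation Quebec, putting Operation Quebec no later than position 3. That position is achievable by scheduling everything else first.

3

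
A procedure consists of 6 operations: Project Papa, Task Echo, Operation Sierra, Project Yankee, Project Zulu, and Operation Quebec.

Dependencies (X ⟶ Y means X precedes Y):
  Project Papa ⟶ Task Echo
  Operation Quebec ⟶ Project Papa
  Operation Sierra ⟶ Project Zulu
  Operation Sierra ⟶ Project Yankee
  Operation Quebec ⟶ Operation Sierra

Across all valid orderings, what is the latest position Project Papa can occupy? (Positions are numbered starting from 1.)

5

The only operation forced after Project Papa (directly or by a chain) is Task Echo.
With 1 mandatory successor out of 6 operations total, the latest slot for Project Papa is 6−1 = 5, and it's reachable by doing all non-successors before Project Papa.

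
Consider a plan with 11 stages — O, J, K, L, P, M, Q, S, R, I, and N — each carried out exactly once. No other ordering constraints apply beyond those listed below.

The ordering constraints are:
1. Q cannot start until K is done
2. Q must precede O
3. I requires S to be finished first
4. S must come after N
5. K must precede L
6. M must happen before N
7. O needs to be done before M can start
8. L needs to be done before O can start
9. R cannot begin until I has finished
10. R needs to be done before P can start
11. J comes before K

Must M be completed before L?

There is a chain L → O → M, which puts L before M.
So M does not have to come before L — it cannot.

No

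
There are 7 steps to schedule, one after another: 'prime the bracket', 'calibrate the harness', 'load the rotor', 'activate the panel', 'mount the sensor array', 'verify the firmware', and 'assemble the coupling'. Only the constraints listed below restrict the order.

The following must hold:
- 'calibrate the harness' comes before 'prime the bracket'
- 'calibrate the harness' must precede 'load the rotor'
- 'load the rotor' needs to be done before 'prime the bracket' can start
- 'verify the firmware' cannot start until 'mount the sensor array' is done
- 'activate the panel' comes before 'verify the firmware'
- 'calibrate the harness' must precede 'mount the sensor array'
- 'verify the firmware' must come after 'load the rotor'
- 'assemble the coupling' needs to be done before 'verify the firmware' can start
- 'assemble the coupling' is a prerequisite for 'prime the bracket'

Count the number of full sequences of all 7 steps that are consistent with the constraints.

3 steps have no prerequisites ('calibrate the harness', 'activate the panel', 'assemble the coupling'), so any of them could come first.
Counting all ways to extend the partial order to a total order gives 106.

106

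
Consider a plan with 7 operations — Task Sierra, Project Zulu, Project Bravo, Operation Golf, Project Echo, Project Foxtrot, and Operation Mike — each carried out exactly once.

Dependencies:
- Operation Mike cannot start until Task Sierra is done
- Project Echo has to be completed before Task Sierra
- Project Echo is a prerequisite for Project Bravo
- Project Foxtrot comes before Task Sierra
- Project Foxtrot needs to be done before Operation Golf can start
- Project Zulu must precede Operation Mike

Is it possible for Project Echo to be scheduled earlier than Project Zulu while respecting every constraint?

The constraints leave Project Echo and Project Zulu unordered relative to each other; nothing requires Project Zulu earlier.
So a valid ordering placing Project Echo earlier than Project Zulu exists.

Yes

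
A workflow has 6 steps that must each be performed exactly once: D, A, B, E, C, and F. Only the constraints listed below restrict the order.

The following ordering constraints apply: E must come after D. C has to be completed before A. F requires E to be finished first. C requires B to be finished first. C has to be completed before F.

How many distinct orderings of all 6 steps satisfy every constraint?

The steps with no prerequisites are D, B; any of them can be placed first.
Systematically extending each partial ordering one step at a time and counting, there are 16 complete orderings.

16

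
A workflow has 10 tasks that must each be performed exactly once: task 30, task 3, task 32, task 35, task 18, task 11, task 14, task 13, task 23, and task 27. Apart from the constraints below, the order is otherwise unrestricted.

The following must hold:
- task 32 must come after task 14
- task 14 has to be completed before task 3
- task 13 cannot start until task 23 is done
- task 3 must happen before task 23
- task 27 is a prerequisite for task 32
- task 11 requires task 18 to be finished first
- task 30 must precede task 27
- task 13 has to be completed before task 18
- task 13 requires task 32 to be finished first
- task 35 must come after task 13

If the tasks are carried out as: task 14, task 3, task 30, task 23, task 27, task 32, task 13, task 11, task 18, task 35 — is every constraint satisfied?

No

Here task 18 comes after task 11.
That contradicts the constraint that task 18 must precede task 11.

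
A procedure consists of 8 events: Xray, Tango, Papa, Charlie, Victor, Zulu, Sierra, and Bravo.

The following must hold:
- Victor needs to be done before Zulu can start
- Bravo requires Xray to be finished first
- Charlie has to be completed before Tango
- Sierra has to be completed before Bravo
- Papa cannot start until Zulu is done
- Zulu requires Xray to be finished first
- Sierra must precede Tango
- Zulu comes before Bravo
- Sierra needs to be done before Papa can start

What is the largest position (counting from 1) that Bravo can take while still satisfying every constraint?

No constraint forces any event after Bravo, so it can be placed last, in position 8.

8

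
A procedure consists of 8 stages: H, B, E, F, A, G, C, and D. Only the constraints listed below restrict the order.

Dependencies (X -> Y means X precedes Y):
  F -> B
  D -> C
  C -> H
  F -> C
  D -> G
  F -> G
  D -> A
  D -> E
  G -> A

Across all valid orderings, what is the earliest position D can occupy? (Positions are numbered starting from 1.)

D has no prerequisites at all, so it can go in position 1.

1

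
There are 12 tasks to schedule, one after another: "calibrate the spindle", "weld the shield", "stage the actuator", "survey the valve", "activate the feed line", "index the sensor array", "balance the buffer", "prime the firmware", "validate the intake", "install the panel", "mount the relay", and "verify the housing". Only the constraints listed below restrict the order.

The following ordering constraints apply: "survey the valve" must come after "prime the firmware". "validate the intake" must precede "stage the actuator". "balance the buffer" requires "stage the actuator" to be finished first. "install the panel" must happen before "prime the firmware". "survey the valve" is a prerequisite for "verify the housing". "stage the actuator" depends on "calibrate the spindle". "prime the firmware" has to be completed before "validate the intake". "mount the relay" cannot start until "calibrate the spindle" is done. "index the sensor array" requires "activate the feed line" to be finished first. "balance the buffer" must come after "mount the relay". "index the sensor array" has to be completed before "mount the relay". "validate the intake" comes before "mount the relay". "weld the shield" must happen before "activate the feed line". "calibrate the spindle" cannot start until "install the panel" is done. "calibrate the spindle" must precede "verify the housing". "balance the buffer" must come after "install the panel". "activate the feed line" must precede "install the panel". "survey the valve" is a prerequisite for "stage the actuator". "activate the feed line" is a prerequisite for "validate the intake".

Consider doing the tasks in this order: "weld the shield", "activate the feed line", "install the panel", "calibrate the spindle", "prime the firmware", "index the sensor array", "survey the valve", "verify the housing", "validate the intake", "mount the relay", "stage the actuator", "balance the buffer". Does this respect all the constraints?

Yes

Going through the constraints one by one, each required predecessor appears earlier in the sequence than its dependent — e.g. "install the panel" (position 3) is before "balance the buffer" (position 12), as required.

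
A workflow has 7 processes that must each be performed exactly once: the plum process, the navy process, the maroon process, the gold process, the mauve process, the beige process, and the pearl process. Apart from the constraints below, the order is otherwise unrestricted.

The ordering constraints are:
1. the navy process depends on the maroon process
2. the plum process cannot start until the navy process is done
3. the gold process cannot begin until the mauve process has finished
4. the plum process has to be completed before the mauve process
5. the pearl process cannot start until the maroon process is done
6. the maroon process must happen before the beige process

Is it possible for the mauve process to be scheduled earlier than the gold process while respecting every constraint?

Yes

The mauve process is actually forced before the gold process by the constraints, so certainly some valid ordering has the mauve process first.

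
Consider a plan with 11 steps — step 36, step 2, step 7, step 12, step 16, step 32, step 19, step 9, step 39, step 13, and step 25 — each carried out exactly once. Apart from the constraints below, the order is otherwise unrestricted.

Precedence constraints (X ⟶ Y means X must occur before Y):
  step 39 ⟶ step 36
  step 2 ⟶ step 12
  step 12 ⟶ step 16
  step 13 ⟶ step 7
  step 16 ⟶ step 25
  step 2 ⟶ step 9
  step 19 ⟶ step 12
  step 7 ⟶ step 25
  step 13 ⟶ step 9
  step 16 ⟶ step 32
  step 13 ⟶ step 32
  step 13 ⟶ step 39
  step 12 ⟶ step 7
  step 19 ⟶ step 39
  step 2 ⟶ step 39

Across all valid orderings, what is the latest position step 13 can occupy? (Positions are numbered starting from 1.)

5

Every step that must follow step 13 has to come after it. Tracing all chains starting from step 13, those steps are: step 36, step 7, step 32, step 9, step 39, step 25 — 6 in total.
So at least 6 steps follow step 13, putting step 13 no later than position 5. That position is achievable by scheduling everything else first.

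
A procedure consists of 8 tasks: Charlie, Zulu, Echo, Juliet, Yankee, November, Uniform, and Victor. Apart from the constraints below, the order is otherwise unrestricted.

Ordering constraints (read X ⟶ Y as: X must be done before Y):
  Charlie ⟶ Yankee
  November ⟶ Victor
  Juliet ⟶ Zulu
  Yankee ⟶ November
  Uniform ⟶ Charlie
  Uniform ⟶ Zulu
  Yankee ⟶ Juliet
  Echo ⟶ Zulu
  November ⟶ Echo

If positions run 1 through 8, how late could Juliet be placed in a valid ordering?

7

The only task forced after Juliet (directly or by a chain) is Zulu.
So at least 1 task follows Juliet, putting Juliet no later than position 7. That position is achievable by scheduling everything else first.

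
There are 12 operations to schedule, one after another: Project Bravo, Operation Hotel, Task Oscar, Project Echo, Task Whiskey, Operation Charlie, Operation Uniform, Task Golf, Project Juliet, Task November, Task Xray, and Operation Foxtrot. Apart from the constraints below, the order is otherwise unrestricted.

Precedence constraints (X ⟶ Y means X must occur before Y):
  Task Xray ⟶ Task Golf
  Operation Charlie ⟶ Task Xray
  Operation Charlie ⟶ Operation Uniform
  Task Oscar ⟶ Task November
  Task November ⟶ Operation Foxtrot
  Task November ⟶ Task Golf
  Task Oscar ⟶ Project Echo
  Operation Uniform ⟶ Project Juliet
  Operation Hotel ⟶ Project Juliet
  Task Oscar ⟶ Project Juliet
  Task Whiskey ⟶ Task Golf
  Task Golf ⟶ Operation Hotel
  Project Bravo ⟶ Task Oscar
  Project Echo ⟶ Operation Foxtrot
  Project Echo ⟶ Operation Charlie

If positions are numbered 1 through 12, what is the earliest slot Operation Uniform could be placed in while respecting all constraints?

5

Every operation that must precede Operation Uniform has to come before it. Tracing all chains that end at Operation Uniform, those operations are: Project Bravo, Task Oscar, Project Echo, Operation Charlie — 4 in total.
With 4 mandatory predecessors, the earliest Operation Uniform can sit is position 4+1 = 5, and placing just those 4 first achieves it.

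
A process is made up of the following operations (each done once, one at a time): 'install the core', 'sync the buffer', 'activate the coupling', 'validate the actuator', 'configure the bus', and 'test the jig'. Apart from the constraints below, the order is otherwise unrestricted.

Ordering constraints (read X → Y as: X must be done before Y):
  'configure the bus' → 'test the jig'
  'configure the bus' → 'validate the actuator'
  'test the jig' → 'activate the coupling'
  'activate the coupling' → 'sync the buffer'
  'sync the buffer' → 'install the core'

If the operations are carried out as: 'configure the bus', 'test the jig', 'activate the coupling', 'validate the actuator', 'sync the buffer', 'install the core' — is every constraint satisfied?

Going through the constraints one by one, each required predecessor appears earlier in the sequence than its dependent — e.g. 'configure the bus' (position 1) is before 'validate the actuator' (position 4), as required.

Yes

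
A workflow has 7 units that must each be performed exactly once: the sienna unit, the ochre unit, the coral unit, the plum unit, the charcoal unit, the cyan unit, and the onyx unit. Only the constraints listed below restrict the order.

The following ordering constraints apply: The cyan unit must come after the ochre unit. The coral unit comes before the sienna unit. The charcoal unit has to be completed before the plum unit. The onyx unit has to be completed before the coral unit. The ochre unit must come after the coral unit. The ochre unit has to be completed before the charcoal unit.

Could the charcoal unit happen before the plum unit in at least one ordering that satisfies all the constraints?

Yes

Every valid ordering already has the charcoal unit before the plum unit (the constraints require it), so in particular at least one does.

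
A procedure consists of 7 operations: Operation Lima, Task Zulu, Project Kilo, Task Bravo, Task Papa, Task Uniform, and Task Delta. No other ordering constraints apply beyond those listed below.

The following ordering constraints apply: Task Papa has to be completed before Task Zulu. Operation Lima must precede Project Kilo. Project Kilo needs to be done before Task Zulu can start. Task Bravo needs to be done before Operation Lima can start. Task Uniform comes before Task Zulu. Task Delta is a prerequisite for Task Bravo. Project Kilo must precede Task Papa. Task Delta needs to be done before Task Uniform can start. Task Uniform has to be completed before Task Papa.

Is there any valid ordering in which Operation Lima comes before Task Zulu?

The constraints force Operation Lima before Task Zulu, so yes — every valid ordering has Operation Lima earlier.

Yes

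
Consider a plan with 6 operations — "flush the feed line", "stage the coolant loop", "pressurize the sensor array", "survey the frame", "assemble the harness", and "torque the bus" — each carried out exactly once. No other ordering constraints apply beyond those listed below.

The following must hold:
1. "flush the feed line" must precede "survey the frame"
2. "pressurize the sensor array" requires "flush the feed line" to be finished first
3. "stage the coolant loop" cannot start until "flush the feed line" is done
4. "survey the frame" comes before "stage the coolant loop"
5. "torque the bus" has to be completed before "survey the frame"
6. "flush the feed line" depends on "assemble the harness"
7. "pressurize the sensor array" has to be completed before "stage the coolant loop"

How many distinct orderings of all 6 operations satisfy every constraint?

2 operations have no prerequisites ("assemble the harness", "torque the bus"), so any of them could come first.
Counting all ways to extend the partial order to a total order gives 7.

7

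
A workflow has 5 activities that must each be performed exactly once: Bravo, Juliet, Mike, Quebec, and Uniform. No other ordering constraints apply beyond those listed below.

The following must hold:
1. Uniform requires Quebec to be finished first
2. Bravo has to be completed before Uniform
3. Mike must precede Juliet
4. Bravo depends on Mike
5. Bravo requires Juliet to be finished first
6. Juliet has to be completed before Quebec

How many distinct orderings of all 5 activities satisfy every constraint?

Only Mike has no prerequisites, so it must go first.
Counting all ways to extend the partial order to a total order gives 2.

2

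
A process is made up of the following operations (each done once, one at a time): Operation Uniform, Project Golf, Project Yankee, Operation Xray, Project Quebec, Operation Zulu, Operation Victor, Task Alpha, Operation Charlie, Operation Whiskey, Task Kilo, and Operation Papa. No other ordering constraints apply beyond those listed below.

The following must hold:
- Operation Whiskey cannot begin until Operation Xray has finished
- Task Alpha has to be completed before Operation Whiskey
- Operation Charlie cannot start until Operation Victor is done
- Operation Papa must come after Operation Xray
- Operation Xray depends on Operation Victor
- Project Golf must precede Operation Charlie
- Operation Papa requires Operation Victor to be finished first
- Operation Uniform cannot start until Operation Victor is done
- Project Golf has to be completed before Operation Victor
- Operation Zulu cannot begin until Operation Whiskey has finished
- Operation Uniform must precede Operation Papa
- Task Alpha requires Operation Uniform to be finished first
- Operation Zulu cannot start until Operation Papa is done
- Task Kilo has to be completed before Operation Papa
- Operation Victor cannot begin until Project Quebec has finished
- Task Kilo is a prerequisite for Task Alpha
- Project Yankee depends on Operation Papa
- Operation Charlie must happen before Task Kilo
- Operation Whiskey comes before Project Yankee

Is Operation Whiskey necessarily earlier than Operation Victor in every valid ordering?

No

The constraints actually force Operation Victor before Operation Whiskey (via Operation Victor → Operation Xray → Operation Whiskey), not the other way around.
So Operation Whiskey never precedes Operation Victor.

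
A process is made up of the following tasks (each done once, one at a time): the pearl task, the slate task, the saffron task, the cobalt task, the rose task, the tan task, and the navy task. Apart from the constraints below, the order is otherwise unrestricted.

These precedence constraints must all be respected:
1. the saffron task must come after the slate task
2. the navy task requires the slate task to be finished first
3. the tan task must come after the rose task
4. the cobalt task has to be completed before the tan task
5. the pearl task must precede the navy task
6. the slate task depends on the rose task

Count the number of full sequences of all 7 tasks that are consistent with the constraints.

136

3 tasks have no prerequisites (the pearl task, the cobalt task, the rose task), so any of them could come first.
Counting all ways to extend the partial order to a total order gives 136.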